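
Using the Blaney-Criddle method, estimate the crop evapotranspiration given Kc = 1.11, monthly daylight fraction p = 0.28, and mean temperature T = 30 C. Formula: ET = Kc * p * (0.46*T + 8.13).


ET = Kc * p * (0.46*T + 8.13)
ET = 1.11 * 0.28 * (0.46*30 + 8.13)
ET = 1.11 * 0.28 * 21.9300

6.8158 mm/day


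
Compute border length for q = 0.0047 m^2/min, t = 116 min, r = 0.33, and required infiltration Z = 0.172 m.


L = q*t/((1+r)*Z)
L = 0.0047*116/((1+0.33)*0.172)
L = 0.5452/0.22876

2.3833 m


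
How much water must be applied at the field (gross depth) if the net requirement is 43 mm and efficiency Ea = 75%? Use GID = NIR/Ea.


Ea = 75% = 0.75
GID = NIR / Ea = 43 / 0.75 = 57.3333 mm

57.3333 mm


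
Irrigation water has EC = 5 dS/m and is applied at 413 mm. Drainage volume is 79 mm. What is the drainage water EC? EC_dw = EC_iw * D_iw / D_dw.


EC_dw = EC_iw * D_iw / D_dw
EC_dw = 5 * 413 / 79
EC_dw = 2065 / 79

26.1392 dS/m


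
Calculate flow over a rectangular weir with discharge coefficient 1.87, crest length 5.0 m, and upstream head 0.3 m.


Q = C * L * H^(3/2) = 1.87 * 5.0 * 0.3^1.5 = 1.87 * 5.0 * 0.164317

1.5364 m^3/s


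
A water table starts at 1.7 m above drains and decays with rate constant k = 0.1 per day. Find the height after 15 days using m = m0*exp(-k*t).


m = m0 * exp(-k*t)
m = 1.7 * exp(-0.1 * 15)
m = 1.7 * exp(-1.5000)

0.3793 m


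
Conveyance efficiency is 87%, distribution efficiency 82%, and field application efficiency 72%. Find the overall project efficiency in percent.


Ec = 0.87, Eb = 0.82, Ea = 0.72
E = 0.87 * 0.82 * 0.72 * 100 = 51.3648%

51.3648 %


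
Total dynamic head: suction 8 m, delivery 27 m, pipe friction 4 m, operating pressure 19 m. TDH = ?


TDH = Hs + Hd + hf + Hp = 8 + 27 + 4 + 19 = 58

58 m


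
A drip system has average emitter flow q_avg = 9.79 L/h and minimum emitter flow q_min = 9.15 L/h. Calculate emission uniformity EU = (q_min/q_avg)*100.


EU = (q_min/q_avg)*100 = (9.15/9.79)*100 = 93.4627%

93.4627 %


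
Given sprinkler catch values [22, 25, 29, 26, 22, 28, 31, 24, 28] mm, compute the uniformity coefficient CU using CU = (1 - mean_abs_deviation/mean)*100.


mean = 26.111111 mm
MAD = 2.567901 mm
CU = (1 - 2.567901/26.111111)*100

90.1655 %


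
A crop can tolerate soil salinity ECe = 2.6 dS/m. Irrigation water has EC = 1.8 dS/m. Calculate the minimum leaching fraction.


LR = ECiw / (5*ECe - ECiw)
LR = 1.8 / (5*2.6 - 1.8)
LR = 1.8 / 11.2000

0.1607


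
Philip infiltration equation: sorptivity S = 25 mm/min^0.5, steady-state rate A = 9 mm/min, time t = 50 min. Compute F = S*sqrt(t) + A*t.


F = S*sqrt(t) + A*t
F = 25*sqrt(50) + 9*50
F = 25*7.071068 + 450

626.7767 mm


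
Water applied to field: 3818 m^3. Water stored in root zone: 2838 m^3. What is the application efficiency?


Ea = V_root / V_field * 100 = 2838 / 3818 * 100 = 74.3321%

74.3321 %


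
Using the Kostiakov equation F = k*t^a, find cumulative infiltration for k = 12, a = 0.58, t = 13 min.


F = k * t^a = 12 * 13^0.58
F = 12 * 4.426772

53.1213 mm


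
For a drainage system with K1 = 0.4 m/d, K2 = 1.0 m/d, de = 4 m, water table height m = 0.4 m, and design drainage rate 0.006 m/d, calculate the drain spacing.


S^2 = 8*K2*de*m/q + 4*K1*m^2/q
S^2 = 8*1.0*4*0.4/0.006 + 4*0.4*0.4^2/0.006
S = sqrt(2176.0000)

46.6476 m


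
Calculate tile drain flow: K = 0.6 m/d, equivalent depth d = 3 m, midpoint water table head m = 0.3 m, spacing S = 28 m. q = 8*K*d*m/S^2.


q = 8*K*d*m/S^2
q = 8*0.6*3*0.3/28^2
q = 4.3200 / 784

0.0055 m/d


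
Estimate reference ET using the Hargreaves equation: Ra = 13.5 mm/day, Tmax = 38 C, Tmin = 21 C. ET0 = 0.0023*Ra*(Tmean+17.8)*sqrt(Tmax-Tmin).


Tmean = (Tmax + Tmin)/2 = (38 + 21)/2 = 29.5
ET0 = 0.0023 * 13.5 * (29.5 + 17.8) * sqrt(38 - 21)
ET0 = 0.0023 * 13.5 * 47.3 * 4.123106

6.0555 mm/day


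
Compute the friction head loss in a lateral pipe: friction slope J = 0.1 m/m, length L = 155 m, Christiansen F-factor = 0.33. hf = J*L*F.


hf = J * L * F = 0.1 * 155 * 0.33 = 5.1150 m

5.1150 m


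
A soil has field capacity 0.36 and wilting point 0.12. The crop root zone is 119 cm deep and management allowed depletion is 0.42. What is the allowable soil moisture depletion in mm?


SMD = (FC - PWP) * d * MAD * 10
SMD = (0.36 - 0.12) * 119 * 0.42 * 10
SMD = 0.2400 * 119 * 0.42 * 10

119.9520 mm


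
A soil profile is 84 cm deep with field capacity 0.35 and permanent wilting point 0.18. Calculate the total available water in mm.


AWC = (FC - PWP) * d * 10
AWC = (0.35 - 0.18) * 84 * 10
AWC = 0.1700 * 84 * 10

142.8000 mm


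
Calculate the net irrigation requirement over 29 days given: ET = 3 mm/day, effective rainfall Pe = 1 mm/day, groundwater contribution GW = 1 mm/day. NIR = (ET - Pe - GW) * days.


Daily deficit = ET - Pe - GW = 3 - 1 - 1 = 1 mm/day
NIR = 1 * 29 = 29 mm

29.0000 mm


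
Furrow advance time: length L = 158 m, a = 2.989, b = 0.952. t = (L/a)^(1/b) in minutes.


t = (L/a)^(1/b)
t = (158/2.989)^(1/0.952)
t = 52.860488^(1/0.952)

64.5672 min


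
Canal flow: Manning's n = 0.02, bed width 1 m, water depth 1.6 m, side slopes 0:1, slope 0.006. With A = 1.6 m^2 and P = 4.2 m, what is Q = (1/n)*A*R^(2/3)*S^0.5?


R = A/P = 1.6/4.2 = 0.380952
Q = (1/0.02) * 1.6 * 0.380952^(2/3) * 0.006^0.5

3.2565 m^3/s


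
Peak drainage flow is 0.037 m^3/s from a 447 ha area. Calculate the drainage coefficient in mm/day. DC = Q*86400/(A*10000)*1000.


DC = Q * 86400 / (A * 10000) * 1000
DC = 0.037 * 86400 / (447 * 10000) * 1000
DC = 3196800.0000 / 4470000

0.7152 mm/day


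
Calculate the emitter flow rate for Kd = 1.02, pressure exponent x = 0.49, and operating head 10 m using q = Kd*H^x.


q = Kd * H^x = 1.02 * 10^0.49 = 1.02 * 3.090295

3.1521 L/h


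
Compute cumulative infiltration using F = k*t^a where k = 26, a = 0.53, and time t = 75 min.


F = k * t^a = 26 * 75^0.53
F = 26 * 9.857856

256.3043 mm


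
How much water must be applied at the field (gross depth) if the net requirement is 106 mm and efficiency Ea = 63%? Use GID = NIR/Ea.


Ea = 63% = 0.63
GID = NIR / Ea = 106 / 0.63 = 168.2540 mm

168.2540 mm


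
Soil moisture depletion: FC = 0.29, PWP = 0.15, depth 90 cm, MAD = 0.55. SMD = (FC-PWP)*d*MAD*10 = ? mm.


SMD = (FC - PWP) * d * MAD * 10
SMD = (0.29 - 0.15) * 90 * 0.55 * 10
SMD = 0.1400 * 90 * 0.55 * 10

69.3000 mm


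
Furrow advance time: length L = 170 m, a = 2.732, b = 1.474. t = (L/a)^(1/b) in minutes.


t = (L/a)^(1/b)
t = (170/2.732)^(1/1.474)
t = 62.225476^(1/1.474)

16.4845 min


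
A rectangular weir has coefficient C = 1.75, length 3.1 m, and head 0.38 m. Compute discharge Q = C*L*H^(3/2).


Q = C * L * H^(3/2) = 1.75 * 3.1 * 0.38^1.5 = 1.75 * 3.1 * 0.234248

1.2708 m^3/s


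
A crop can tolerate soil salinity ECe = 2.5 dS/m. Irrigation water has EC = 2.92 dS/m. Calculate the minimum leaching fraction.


LR = ECiw / (5*ECe - ECiw)
LR = 2.92 / (5*2.5 - 2.92)
LR = 2.92 / 9.5800

0.3048


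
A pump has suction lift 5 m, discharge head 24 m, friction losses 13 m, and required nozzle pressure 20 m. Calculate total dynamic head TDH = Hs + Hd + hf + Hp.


TDH = Hs + Hd + hf + Hp = 5 + 24 + 13 + 20 = 62

62 m


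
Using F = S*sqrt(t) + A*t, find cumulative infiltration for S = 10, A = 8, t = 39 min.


F = S*sqrt(t) + A*t
F = 10*sqrt(39) + 8*39
F = 10*6.244998 + 312

374.4500 mm


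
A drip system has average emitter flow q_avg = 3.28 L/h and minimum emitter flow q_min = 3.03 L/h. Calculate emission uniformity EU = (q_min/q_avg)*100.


EU = (q_min/q_avg)*100 = (3.03/3.28)*100 = 92.3780%

92.3780 %


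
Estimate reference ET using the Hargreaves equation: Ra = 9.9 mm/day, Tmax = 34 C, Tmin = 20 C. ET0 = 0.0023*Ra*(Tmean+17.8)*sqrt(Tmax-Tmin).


Tmean = (Tmax + Tmin)/2 = (34 + 20)/2 = 27.0
ET0 = 0.0023 * 9.9 * (27.0 + 17.8) * sqrt(34 - 20)
ET0 = 0.0023 * 9.9 * 44.8 * 3.741657

3.8168 mm/day


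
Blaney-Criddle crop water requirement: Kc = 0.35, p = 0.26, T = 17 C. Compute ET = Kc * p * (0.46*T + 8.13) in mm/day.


ET = Kc * p * (0.46*T + 8.13)
ET = 0.35 * 0.26 * (0.46*17 + 8.13)
ET = 0.35 * 0.26 * 15.9500

1.4515 mm/day


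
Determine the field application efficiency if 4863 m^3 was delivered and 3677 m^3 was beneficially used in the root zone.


Ea = V_root / V_field * 100 = 3677 / 4863 * 100 = 75.6118%

75.6118 %


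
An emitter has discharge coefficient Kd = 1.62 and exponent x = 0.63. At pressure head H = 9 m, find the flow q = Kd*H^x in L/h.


q = Kd * H^x = 1.62 * 9^0.63 = 1.62 * 3.991837

6.4668 L/h


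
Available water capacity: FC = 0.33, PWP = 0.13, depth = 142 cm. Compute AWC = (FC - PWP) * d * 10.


AWC = (FC - PWP) * d * 10
AWC = (0.33 - 0.13) * 142 * 10
AWC = 0.2000 * 142 * 10

284.0000 mm


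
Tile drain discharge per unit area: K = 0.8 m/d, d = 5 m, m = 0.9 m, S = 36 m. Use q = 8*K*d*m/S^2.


q = 8*K*d*m/S^2
q = 8*0.8*5*0.9/36^2
q = 28.8000 / 1296

0.0222 m/d


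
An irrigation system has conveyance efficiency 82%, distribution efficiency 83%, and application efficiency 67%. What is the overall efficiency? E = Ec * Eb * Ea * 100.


Ec = 0.82, Eb = 0.83, Ea = 0.67
E = 0.82 * 0.83 * 0.67 * 100 = 45.6002%

45.6002 %


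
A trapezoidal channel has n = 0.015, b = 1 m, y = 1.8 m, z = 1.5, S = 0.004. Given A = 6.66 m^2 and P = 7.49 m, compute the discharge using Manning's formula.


R = A/P = 6.66/7.49 = 0.889186
Q = (1/0.015) * 6.66 * 0.889186^(2/3) * 0.004^0.5

25.9662 m^3/s


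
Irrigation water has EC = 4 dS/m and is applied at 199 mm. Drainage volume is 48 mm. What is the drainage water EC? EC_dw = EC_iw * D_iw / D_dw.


EC_dw = EC_iw * D_iw / D_dw
EC_dw = 4 * 199 / 48
EC_dw = 796 / 48

16.5833 dS/m


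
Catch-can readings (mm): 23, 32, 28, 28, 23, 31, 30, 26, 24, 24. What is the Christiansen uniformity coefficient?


mean = 26.900000 mm
MAD = 2.900000 mm
CU = (1 - 2.900000/26.900000)*100

89.2193 %


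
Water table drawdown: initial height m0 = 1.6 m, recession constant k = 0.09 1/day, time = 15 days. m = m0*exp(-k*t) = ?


m = m0 * exp(-k*t)
m = 1.6 * exp(-0.09 * 15)
m = 1.6 * exp(-1.3500)

0.4148 m


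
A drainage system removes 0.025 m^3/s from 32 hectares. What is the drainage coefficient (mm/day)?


DC = Q * 86400 / (A * 10000) * 1000
DC = 0.025 * 86400 / (32 * 10000) * 1000
DC = 2160000.0000 / 320000

6.7500 mm/day


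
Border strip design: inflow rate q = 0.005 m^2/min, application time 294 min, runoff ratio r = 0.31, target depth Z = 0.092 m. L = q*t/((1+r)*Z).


L = q*t/((1+r)*Z)
L = 0.005*294/((1+0.31)*0.092)
L = 1.47/0.12052

12.1971 m


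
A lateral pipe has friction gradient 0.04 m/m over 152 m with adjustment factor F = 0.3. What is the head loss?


hf = J * L * F = 0.04 * 152 * 0.3 = 1.8240 m

1.8240 m


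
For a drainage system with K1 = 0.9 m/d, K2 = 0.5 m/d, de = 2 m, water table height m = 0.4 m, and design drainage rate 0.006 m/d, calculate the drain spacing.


S^2 = 8*K2*de*m/q + 4*K1*m^2/q
S^2 = 8*0.5*2*0.4/0.006 + 4*0.9*0.4^2/0.006
S = sqrt(629.3333)

25.0865 m


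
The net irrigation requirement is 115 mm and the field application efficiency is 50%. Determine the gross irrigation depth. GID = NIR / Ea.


Ea = 50% = 0.5
GID = NIR / Ea = 115 / 0.5 = 230.0000 mm

230.0000 mm


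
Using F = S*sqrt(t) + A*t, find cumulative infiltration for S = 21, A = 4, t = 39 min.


F = S*sqrt(t) + A*t
F = 21*sqrt(39) + 4*39
F = 21*6.244998 + 156

287.1450 mm


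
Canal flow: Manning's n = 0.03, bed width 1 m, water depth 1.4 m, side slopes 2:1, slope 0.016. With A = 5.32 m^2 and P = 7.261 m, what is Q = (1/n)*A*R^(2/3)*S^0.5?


R = A/P = 5.32/7.261 = 0.732681
Q = (1/0.03) * 5.32 * 0.732681^(2/3) * 0.016^0.5

18.2303 m^3/s


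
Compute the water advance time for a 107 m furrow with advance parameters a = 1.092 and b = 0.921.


t = (L/a)^(1/b)
t = (107/1.092)^(1/0.921)
t = 97.985348^(1/0.921)

145.1963 min


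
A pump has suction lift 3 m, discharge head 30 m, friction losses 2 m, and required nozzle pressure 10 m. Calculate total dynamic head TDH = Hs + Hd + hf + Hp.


TDH = Hs + Hd + hf + Hp = 3 + 30 + 2 + 10 = 45

45 m


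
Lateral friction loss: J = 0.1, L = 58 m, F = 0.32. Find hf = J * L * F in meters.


hf = J * L * F = 0.1 * 58 * 0.32 = 1.8560 m

1.8560 m


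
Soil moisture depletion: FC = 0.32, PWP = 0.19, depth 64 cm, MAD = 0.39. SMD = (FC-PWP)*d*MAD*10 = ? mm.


SMD = (FC - PWP) * d * MAD * 10
SMD = (0.32 - 0.19) * 64 * 0.39 * 10
SMD = 0.1300 * 64 * 0.39 * 10

32.4480 mm


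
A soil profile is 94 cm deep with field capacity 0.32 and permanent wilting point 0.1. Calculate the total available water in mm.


AWC = (FC - PWP) * d * 10
AWC = (0.32 - 0.1) * 94 * 10
AWC = 0.2200 * 94 * 10

206.8000 mm


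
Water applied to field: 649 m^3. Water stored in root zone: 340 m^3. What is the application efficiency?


Ea = V_root / V_field * 100 = 340 / 649 * 100 = 52.3883%

52.3883 %


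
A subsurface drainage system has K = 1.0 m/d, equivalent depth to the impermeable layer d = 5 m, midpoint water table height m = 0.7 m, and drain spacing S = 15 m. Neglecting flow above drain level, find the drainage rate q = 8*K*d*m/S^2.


q = 8*K*d*m/S^2
q = 8*1.0*5*0.7/15^2
q = 28.0000 / 225

0.1244 m/d


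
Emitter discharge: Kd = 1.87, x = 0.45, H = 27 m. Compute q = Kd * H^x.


q = Kd * H^x = 1.87 * 27^0.45 = 1.87 * 4.406702

8.2405 L/h


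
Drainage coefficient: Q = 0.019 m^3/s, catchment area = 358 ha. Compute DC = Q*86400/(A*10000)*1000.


DC = Q * 86400 / (A * 10000) * 1000
DC = 0.019 * 86400 / (358 * 10000) * 1000
DC = 1641600.0000 / 3580000

0.4585 mm/day


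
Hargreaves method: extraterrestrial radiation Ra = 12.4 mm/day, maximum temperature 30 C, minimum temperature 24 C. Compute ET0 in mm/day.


Tmean = (Tmax + Tmin)/2 = (30 + 24)/2 = 27.0
ET0 = 0.0023 * 12.4 * (27.0 + 17.8) * sqrt(30 - 24)
ET0 = 0.0023 * 12.4 * 44.8 * 2.449490

3.1297 mm/day


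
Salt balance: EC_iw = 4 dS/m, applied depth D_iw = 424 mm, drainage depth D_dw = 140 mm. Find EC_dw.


EC_dw = EC_iw * D_iw / D_dw
EC_dw = 4 * 424 / 140
EC_dw = 1696 / 140

12.1143 dS/m


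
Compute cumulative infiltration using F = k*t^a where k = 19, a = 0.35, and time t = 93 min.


F = k * t^a = 19 * 93^0.35
F = 19 * 4.886175

92.8373 mm


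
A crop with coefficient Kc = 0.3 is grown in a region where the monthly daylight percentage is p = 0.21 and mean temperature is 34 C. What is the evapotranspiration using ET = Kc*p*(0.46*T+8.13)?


ET = Kc * p * (0.46*T + 8.13)
ET = 0.3 * 0.21 * (0.46*34 + 8.13)
ET = 0.3 * 0.21 * 23.7700

1.4975 mm/day


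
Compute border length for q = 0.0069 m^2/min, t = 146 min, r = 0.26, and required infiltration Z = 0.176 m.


L = q*t/((1+r)*Z)
L = 0.0069*146/((1+0.26)*0.176)
L = 1.0074/0.22176

4.5427 m


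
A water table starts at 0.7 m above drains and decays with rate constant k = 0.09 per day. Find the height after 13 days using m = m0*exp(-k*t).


m = m0 * exp(-k*t)
m = 0.7 * exp(-0.09 * 13)
m = 0.7 * exp(-1.1700)

0.2173 m


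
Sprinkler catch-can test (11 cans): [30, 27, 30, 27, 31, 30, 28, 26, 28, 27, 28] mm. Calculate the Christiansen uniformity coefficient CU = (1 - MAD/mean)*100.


mean = 28.363636 mm
MAD = 1.371901 mm
CU = (1 - 1.371901/28.363636)*100

95.1632 %


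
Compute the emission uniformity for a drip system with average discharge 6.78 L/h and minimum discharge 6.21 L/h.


EU = (q_min/q_avg)*100 = (6.21/6.78)*100 = 91.5929%

91.5929 %


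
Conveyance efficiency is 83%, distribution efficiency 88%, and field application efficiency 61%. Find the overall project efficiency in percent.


Ec = 0.83, Eb = 0.88, Ea = 0.61
E = 0.83 * 0.88 * 0.61 * 100 = 44.5544%

44.5544 %


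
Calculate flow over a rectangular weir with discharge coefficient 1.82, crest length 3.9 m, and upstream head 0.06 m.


Q = C * L * H^(3/2) = 1.82 * 3.9 * 0.06^1.5 = 1.82 * 3.9 * 0.014697

0.1043 m^3/s


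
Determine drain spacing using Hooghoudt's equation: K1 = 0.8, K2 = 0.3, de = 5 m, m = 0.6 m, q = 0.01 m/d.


S^2 = 8*K2*de*m/q + 4*K1*m^2/q
S^2 = 8*0.3*5*0.6/0.01 + 4*0.8*0.6^2/0.01
S = sqrt(835.2000)

28.8998 m


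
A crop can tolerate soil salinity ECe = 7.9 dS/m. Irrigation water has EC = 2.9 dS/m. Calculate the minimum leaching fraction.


LR = ECiw / (5*ECe - ECiw)
LR = 2.9 / (5*7.9 - 2.9)
LR = 2.9 / 36.6000

0.0792


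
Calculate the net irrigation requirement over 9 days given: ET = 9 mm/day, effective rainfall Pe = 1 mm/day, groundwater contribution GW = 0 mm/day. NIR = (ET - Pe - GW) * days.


Daily deficit = ET - Pe - GW = 9 - 1 - 0 = 8 mm/day
NIR = 8 * 9 = 72 mm

72.0000 mm


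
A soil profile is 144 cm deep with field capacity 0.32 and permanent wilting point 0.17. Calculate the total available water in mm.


AWC = (FC - PWP) * d * 10
AWC = (0.32 - 0.17) * 144 * 10
AWC = 0.1500 * 144 * 10

216.0000 mm


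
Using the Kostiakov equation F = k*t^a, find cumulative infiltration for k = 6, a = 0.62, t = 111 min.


F = k * t^a = 6 * 111^0.62
F = 6 * 18.539595

111.2376 mm


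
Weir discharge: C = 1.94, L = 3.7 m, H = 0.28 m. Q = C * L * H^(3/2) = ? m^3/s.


Q = C * L * H^(3/2) = 1.94 * 3.7 * 0.28^1.5 = 1.94 * 3.7 * 0.148162

1.0635 m^3/s


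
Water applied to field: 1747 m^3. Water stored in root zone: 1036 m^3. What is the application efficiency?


Ea = V_root / V_field * 100 = 1036 / 1747 * 100 = 59.3017%

59.3017 %


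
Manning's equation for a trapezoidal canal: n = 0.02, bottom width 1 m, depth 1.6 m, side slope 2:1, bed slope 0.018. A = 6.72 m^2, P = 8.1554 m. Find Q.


R = A/P = 6.72/8.1554 = 0.823994
Q = (1/0.02) * 6.72 * 0.823994^(2/3) * 0.018^0.5

39.6210 m^3/s


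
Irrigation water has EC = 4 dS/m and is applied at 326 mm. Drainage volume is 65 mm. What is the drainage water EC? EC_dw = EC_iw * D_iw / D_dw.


EC_dw = EC_iw * D_iw / D_dw
EC_dw = 4 * 326 / 65
EC_dw = 1304 / 65

20.0615 dS/m


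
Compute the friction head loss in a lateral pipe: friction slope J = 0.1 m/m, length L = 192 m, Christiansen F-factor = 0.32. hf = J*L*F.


hf = J * L * F = 0.1 * 192 * 0.32 = 6.1440 m

6.1440 m


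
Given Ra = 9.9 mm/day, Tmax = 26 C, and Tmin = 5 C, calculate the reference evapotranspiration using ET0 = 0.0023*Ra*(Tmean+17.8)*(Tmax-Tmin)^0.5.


Tmean = (Tmax + Tmin)/2 = (26 + 5)/2 = 15.5
ET0 = 0.0023 * 9.9 * (15.5 + 17.8) * sqrt(26 - 5)
ET0 = 0.0023 * 9.9 * 33.3 * 4.582576

3.4747 mm/day


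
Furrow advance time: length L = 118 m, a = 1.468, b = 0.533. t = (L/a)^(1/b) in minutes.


t = (L/a)^(1/b)
t = (118/1.468)^(1/0.533)
t = 80.381471^(1/0.533)

3753.1974 min


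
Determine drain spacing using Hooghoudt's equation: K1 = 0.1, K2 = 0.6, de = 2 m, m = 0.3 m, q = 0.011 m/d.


S^2 = 8*K2*de*m/q + 4*K1*m^2/q
S^2 = 8*0.6*2*0.3/0.011 + 4*0.1*0.3^2/0.011
S = sqrt(265.0909)

16.2816 m


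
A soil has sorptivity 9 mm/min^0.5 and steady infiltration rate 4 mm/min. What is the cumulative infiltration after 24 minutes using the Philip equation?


F = S*sqrt(t) + A*t
F = 9*sqrt(24) + 4*24
F = 9*4.898979 + 96

140.0908 mm


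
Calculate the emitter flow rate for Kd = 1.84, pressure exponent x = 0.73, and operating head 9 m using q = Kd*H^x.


q = Kd * H^x = 1.84 * 9^0.73 = 1.84 * 4.972755

9.1499 L/h


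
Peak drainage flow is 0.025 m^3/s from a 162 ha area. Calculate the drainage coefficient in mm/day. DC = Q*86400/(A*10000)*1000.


DC = Q * 86400 / (A * 10000) * 1000
DC = 0.025 * 86400 / (162 * 10000) * 1000
DC = 2160000.0000 / 1620000

1.3333 mm/day


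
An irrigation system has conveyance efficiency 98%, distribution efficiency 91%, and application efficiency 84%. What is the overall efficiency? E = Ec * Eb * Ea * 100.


Ec = 0.98, Eb = 0.91, Ea = 0.84
E = 0.98 * 0.91 * 0.84 * 100 = 74.9112%

74.9112 %


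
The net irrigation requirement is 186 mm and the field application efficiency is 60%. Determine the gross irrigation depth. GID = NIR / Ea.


Ea = 60% = 0.6
GID = NIR / Ea = 186 / 0.6 = 310.0000 mm

310.0000 mm


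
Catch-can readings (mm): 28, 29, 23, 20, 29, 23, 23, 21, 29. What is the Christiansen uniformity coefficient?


mean = 25.000000 mm
MAD = 3.333333 mm
CU = (1 - 3.333333/25.000000)*100

86.6667 %


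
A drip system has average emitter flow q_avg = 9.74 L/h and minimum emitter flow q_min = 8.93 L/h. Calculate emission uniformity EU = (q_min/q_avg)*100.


EU = (q_min/q_avg)*100 = (8.93/9.74)*100 = 91.6838%

91.6838 %


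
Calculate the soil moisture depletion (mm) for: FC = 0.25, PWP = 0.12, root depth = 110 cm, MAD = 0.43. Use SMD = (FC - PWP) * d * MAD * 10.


SMD = (FC - PWP) * d * MAD * 10
SMD = (0.25 - 0.12) * 110 * 0.43 * 10
SMD = 0.1300 * 110 * 0.43 * 10

61.4900 mm


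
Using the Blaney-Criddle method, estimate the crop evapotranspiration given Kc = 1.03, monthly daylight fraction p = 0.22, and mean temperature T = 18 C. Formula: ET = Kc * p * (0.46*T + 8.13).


ET = Kc * p * (0.46*T + 8.13)
ET = 1.03 * 0.22 * (0.46*18 + 8.13)
ET = 1.03 * 0.22 * 16.4100

3.7185 mm/day


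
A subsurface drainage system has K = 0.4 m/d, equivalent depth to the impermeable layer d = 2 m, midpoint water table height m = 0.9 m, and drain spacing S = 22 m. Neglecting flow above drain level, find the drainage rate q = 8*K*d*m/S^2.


q = 8*K*d*m/S^2
q = 8*0.4*2*0.9/22^2
q = 5.7600 / 484

0.0119 m/d


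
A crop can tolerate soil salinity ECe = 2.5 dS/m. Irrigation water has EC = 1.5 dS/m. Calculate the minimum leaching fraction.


LR = ECiw / (5*ECe - ECiw)
LR = 1.5 / (5*2.5 - 1.5)
LR = 1.5 / 11.0000

0.1364


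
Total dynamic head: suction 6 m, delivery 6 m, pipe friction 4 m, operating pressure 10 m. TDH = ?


TDH = Hs + Hd + hf + Hp = 6 + 6 + 4 + 10 = 26

26 m


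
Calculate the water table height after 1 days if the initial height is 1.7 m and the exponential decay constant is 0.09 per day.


m = m0 * exp(-k*t)
m = 1.7 * exp(-0.09 * 1)
m = 1.7 * exp(-0.0900)

1.5537 m


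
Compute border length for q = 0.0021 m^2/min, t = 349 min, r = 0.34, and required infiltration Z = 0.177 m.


L = q*t/((1+r)*Z)
L = 0.0021*349/((1+0.34)*0.177)
L = 0.7329/0.23718

3.0901 m


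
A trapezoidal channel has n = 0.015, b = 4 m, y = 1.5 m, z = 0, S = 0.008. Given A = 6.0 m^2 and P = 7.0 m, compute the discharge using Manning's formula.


R = A/P = 6.0/7.0 = 0.857143
Q = (1/0.015) * 6.0 * 0.857143^(2/3) * 0.008^0.5

32.2830 m^3/s


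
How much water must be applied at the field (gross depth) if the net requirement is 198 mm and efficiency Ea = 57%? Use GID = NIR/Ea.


Ea = 57% = 0.57
GID = NIR / Ea = 198 / 0.57 = 347.3684 mm

347.3684 mm


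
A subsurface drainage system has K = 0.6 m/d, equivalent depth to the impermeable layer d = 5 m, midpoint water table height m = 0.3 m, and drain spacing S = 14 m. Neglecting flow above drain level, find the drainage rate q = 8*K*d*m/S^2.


q = 8*K*d*m/S^2
q = 8*0.6*5*0.3/14^2
q = 7.2000 / 196

0.0367 m/d


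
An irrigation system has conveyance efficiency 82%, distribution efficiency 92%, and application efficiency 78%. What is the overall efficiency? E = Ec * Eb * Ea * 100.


Ec = 0.82, Eb = 0.92, Ea = 0.78
E = 0.82 * 0.92 * 0.78 * 100 = 58.8432%

58.8432 %


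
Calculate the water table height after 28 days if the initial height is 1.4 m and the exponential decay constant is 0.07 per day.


m = m0 * exp(-k*t)
m = 1.4 * exp(-0.07 * 28)
m = 1.4 * exp(-1.9600)

0.1972 m


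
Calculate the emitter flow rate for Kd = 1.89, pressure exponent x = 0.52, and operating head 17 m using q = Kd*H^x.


q = Kd * H^x = 1.89 * 17^0.52 = 1.89 * 4.363485

8.2470 L/h


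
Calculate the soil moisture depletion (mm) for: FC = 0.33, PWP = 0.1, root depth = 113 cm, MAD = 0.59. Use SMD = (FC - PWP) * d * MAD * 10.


SMD = (FC - PWP) * d * MAD * 10
SMD = (0.33 - 0.1) * 113 * 0.59 * 10
SMD = 0.2300 * 113 * 0.59 * 10

153.3410 mm


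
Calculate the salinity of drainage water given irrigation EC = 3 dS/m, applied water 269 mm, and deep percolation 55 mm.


EC_dw = EC_iw * D_iw / D_dw
EC_dw = 3 * 269 / 55
EC_dw = 807 / 55

14.6727 dS/m


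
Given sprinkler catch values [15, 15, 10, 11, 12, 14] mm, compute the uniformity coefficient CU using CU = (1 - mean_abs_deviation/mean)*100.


mean = 12.833333 mm
MAD = 1.833333 mm
CU = (1 - 1.833333/12.833333)*100

85.7143 %


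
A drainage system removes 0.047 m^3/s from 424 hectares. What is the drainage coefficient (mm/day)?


DC = Q * 86400 / (A * 10000) * 1000
DC = 0.047 * 86400 / (424 * 10000) * 1000
DC = 4060800.0000 / 4240000

0.9577 mm/day


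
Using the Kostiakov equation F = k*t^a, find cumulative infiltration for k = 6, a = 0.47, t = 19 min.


F = k * t^a = 6 * 19^0.47
F = 6 * 3.990379

23.9423 mm


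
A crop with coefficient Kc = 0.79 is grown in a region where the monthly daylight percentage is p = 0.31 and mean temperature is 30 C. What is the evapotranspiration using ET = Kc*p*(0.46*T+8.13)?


ET = Kc * p * (0.46*T + 8.13)
ET = 0.79 * 0.31 * (0.46*30 + 8.13)
ET = 0.79 * 0.31 * 21.9300

5.3707 mm/day


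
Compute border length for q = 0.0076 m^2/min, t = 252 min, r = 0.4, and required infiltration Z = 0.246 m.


L = q*t/((1+r)*Z)
L = 0.0076*252/((1+0.4)*0.246)
L = 1.9152/0.3444

5.5610 m


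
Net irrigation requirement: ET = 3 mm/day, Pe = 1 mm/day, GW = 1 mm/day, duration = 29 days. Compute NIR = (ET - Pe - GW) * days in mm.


Daily deficit = ET - Pe - GW = 3 - 1 - 1 = 1 mm/day
NIR = 1 * 29 = 29 mm

29.0000 mm


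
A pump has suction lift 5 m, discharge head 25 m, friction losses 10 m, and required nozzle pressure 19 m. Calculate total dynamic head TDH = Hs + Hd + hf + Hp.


TDH = Hs + Hd + hf + Hp = 5 + 25 + 10 + 19 = 59

59 m


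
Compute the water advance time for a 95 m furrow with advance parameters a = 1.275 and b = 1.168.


t = (L/a)^(1/b)
t = (95/1.275)^(1/1.168)
t = 74.509804^(1/1.168)

40.0795 min


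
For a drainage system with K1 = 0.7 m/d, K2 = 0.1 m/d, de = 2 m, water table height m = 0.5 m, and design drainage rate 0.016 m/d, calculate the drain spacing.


S^2 = 8*K2*de*m/q + 4*K1*m^2/q
S^2 = 8*0.1*2*0.5/0.016 + 4*0.7*0.5^2/0.016
S = sqrt(93.7500)

9.6825 m


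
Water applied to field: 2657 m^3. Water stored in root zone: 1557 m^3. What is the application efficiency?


Ea = V_root / V_field * 100 = 1557 / 2657 * 100 = 58.5999%

58.5999 %


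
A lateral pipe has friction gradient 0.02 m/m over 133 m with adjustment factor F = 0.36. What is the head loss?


hf = J * L * F = 0.02 * 133 * 0.36 = 0.9576 m

0.9576 m


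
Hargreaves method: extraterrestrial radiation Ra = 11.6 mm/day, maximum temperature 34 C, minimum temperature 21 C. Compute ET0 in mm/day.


Tmean = (Tmax + Tmin)/2 = (34 + 21)/2 = 27.5
ET0 = 0.0023 * 11.6 * (27.5 + 17.8) * sqrt(34 - 21)
ET0 = 0.0023 * 11.6 * 45.3 * 3.605551

4.3577 mm/day


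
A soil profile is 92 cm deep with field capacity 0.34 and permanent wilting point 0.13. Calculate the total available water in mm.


AWC = (FC - PWP) * d * 10
AWC = (0.34 - 0.13) * 92 * 10
AWC = 0.2100 * 92 * 10

193.2000 mm


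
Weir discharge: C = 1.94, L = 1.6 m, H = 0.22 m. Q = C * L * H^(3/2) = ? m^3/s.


Q = C * L * H^(3/2) = 1.94 * 1.6 * 0.22^1.5 = 1.94 * 1.6 * 0.103189

0.3203 m^3/s


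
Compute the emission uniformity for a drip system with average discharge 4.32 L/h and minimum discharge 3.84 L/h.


EU = (q_min/q_avg)*100 = (3.84/4.32)*100 = 88.8889%

88.8889 %


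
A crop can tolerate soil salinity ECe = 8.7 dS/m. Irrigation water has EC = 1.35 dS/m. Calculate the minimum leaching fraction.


LR = ECiw / (5*ECe - ECiw)
LR = 1.35 / (5*8.7 - 1.35)
LR = 1.35 / 42.1500

0.0320


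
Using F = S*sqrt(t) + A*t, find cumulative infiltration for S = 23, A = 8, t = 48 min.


F = S*sqrt(t) + A*t
F = 23*sqrt(48) + 8*48
F = 23*6.928203 + 384

543.3487 mm


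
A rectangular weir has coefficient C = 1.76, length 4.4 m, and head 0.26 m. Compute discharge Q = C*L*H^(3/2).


Q = C * L * H^(3/2) = 1.76 * 4.4 * 0.26^1.5 = 1.76 * 4.4 * 0.132575

1.0267 m^3/s


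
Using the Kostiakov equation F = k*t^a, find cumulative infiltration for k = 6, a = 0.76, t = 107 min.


F = k * t^a = 6 * 107^0.76
F = 6 * 34.860344

209.1621 mm


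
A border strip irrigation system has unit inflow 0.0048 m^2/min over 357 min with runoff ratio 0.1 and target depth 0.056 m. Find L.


L = q*t/((1+r)*Z)
L = 0.0048*357/((1+0.1)*0.056)
L = 1.7136/0.0616

27.8182 m


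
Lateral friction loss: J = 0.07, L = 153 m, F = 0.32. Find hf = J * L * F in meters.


hf = J * L * F = 0.07 * 153 * 0.32 = 3.4272 m

3.4272 m


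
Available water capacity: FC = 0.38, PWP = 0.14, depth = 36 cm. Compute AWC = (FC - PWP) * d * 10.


AWC = (FC - PWP) * d * 10
AWC = (0.38 - 0.14) * 36 * 10
AWC = 0.2400 * 36 * 10

86.4000 mm


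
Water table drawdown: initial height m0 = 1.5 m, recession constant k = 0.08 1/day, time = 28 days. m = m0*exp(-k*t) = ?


m = m0 * exp(-k*t)
m = 1.5 * exp(-0.08 * 28)
m = 1.5 * exp(-2.2400)

0.1597 m


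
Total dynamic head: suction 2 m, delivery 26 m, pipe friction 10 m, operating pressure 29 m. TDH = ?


TDH = Hs + Hd + hf + Hp = 2 + 26 + 10 + 29 = 67

67 m


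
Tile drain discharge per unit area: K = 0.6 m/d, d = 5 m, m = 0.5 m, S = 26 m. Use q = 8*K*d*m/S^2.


q = 8*K*d*m/S^2
q = 8*0.6*5*0.5/26^2
q = 12.0000 / 676

0.0178 m/d


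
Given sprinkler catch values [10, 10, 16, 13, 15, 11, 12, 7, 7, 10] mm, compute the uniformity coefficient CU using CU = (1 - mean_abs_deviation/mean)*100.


mean = 11.100000 mm
MAD = 2.320000 mm
CU = (1 - 2.320000/11.100000)*100

79.0991 %


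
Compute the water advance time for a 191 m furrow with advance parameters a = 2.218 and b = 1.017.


t = (L/a)^(1/b)
t = (191/2.218)^(1/1.017)
t = 86.113616^(1/1.017)

79.9329 min


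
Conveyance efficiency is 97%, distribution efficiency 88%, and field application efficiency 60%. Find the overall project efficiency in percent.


Ec = 0.97, Eb = 0.88, Ea = 0.6
E = 0.97 * 0.88 * 0.6 * 100 = 51.2160%

51.2160 %


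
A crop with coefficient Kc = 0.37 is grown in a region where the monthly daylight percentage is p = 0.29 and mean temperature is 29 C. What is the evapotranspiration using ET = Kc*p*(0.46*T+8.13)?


ET = Kc * p * (0.46*T + 8.13)
ET = 0.37 * 0.29 * (0.46*29 + 8.13)
ET = 0.37 * 0.29 * 21.4700

2.3037 mm/day


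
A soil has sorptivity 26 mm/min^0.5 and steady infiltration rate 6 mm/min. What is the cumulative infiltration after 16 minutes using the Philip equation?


F = S*sqrt(t) + A*t
F = 26*sqrt(16) + 6*16
F = 26*4.000000 + 96

200.0000 mm


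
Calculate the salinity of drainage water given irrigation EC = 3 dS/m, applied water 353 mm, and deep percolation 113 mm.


EC_dw = EC_iw * D_iw / D_dw
EC_dw = 3 * 353 / 113
EC_dw = 1059 / 113

9.3717 dS/m


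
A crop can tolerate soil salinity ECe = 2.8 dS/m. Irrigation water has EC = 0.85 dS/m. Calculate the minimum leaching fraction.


LR = ECiw / (5*ECe - ECiw)
LR = 0.85 / (5*2.8 - 0.85)
LR = 0.85 / 13.1500

0.0646


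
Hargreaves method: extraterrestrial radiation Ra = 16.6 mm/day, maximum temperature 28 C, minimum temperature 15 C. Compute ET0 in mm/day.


Tmean = (Tmax + Tmin)/2 = (28 + 15)/2 = 21.5
ET0 = 0.0023 * 16.6 * (21.5 + 17.8) * sqrt(28 - 15)
ET0 = 0.0023 * 16.6 * 39.3 * 3.605551

5.4100 mm/day


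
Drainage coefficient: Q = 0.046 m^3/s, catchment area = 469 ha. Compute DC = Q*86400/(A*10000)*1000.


DC = Q * 86400 / (A * 10000) * 1000
DC = 0.046 * 86400 / (469 * 10000) * 1000
DC = 3974400.0000 / 4690000

0.8474 mm/day


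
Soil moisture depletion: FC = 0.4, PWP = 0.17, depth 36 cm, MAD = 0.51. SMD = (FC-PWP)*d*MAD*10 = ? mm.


SMD = (FC - PWP) * d * MAD * 10
SMD = (0.4 - 0.17) * 36 * 0.51 * 10
SMD = 0.2300 * 36 * 0.51 * 10

42.2280 mm


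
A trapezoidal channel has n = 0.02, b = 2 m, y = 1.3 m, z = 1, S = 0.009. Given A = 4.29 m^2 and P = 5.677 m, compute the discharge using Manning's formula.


R = A/P = 4.29/5.677 = 0.755681
Q = (1/0.02) * 4.29 * 0.755681^(2/3) * 0.009^0.5

16.8827 m^3/s


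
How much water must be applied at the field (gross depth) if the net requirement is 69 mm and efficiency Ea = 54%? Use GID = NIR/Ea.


Ea = 54% = 0.54
GID = NIR / Ea = 69 / 0.54 = 127.7778 mm

127.7778 mm


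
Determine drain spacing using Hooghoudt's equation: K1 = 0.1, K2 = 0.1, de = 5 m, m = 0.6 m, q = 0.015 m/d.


S^2 = 8*K2*de*m/q + 4*K1*m^2/q
S^2 = 8*0.1*5*0.6/0.015 + 4*0.1*0.6^2/0.015
S = sqrt(169.6000)

13.0231 m


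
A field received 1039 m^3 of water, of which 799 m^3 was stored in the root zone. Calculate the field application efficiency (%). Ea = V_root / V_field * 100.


Ea = V_root / V_field * 100 = 799 / 1039 * 100 = 76.9009%

76.9009 %


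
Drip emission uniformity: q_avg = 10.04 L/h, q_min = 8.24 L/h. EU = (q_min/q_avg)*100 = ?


EU = (q_min/q_avg)*100 = (8.24/10.04)*100 = 82.0717%

82.0717 %


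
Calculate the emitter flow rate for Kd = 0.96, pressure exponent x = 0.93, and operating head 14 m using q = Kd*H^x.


q = Kd * H^x = 0.96 * 14^0.93 = 0.96 * 11.638555

11.1730 L/h


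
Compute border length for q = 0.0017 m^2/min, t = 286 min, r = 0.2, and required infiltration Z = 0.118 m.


L = q*t/((1+r)*Z)
L = 0.0017*286/((1+0.2)*0.118)
L = 0.4862/0.1416

3.4336 m


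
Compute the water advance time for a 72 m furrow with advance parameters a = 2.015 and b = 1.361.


t = (L/a)^(1/b)
t = (72/2.015)^(1/1.361)
t = 35.732010^(1/1.361)

13.8393 min


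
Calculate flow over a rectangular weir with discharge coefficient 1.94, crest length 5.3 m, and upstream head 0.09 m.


Q = C * L * H^(3/2) = 1.94 * 5.3 * 0.09^1.5 = 1.94 * 5.3 * 0.027000

0.2776 m^3/s


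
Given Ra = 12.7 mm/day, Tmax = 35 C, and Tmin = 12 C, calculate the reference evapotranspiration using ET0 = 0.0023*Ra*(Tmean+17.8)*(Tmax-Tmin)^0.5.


Tmean = (Tmax + Tmin)/2 = (35 + 12)/2 = 23.5
ET0 = 0.0023 * 12.7 * (23.5 + 17.8) * sqrt(35 - 12)
ET0 = 0.0023 * 12.7 * 41.3 * 4.795832

5.7856 mm/day


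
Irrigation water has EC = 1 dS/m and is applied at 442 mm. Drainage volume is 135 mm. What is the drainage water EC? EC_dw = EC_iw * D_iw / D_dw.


EC_dw = EC_iw * D_iw / D_dw
EC_dw = 1 * 442 / 135
EC_dw = 442 / 135

3.2741 dS/m


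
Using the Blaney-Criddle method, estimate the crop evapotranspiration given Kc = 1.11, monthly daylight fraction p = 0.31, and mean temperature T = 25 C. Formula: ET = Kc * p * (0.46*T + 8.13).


ET = Kc * p * (0.46*T + 8.13)
ET = 1.11 * 0.31 * (0.46*25 + 8.13)
ET = 1.11 * 0.31 * 19.6300

6.7547 mm/day


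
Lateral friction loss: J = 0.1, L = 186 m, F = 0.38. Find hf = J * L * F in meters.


hf = J * L * F = 0.1 * 186 * 0.38 = 7.0680 m

7.0680 m


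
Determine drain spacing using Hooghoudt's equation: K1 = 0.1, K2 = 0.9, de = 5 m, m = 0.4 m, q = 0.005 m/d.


S^2 = 8*K2*de*m/q + 4*K1*m^2/q
S^2 = 8*0.9*5*0.4/0.005 + 4*0.1*0.4^2/0.005
S = sqrt(2892.8000)

53.7848 m


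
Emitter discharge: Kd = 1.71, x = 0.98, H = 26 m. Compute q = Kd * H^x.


q = Kd * H^x = 1.71 * 26^0.98 = 1.71 * 24.359809

41.6553 L/h


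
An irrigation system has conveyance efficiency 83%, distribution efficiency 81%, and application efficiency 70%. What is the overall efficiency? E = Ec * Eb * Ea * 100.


Ec = 0.83, Eb = 0.81, Ea = 0.7
E = 0.83 * 0.81 * 0.7 * 100 = 47.0610%

47.0610 %


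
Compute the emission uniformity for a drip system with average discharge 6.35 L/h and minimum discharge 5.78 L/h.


EU = (q_min/q_avg)*100 = (5.78/6.35)*100 = 91.0236%

91.0236 %


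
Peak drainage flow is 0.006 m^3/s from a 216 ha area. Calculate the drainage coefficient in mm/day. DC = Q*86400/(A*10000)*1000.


DC = Q * 86400 / (A * 10000) * 1000
DC = 0.006 * 86400 / (216 * 10000) * 1000
DC = 518400.0000 / 2160000

0.2400 mm/day


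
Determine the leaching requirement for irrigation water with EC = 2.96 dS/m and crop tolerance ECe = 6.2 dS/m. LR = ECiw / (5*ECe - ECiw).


LR = ECiw / (5*ECe - ECiw)
LR = 2.96 / (5*6.2 - 2.96)
LR = 2.96 / 28.0400

0.1056


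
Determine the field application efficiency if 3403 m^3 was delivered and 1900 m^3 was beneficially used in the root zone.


Ea = V_root / V_field * 100 = 1900 / 3403 * 100 = 55.8331%

55.8331 %


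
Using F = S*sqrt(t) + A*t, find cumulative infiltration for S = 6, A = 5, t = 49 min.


F = S*sqrt(t) + A*t
F = 6*sqrt(49) + 5*49
F = 6*7.000000 + 245

287.0000 mm


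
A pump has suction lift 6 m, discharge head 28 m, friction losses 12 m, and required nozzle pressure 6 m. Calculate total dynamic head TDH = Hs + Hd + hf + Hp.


TDH = Hs + Hd + hf + Hp = 6 + 28 + 12 + 6 = 52

52 m


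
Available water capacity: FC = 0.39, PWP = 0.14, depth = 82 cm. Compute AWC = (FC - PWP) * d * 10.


AWC = (FC - PWP) * d * 10
AWC = (0.39 - 0.14) * 82 * 10
AWC = 0.2500 * 82 * 10

205.0000 mm


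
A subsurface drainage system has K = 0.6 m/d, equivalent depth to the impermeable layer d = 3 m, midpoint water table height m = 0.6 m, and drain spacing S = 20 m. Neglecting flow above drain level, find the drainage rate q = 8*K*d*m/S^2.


q = 8*K*d*m/S^2
q = 8*0.6*3*0.6/20^2
q = 8.6400 / 400

0.0216 m/d


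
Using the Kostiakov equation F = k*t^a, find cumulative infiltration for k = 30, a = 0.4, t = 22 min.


F = k * t^a = 30 * 22^0.4
F = 30 * 3.443254

103.2976 mm


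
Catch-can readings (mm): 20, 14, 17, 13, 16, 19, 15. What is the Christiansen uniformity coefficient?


mean = 16.285714 mm
MAD = 2.040816 mm
CU = (1 - 2.040816/16.285714)*100

87.4687 %


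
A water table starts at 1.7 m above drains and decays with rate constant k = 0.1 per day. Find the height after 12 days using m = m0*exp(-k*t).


m = m0 * exp(-k*t)
m = 1.7 * exp(-0.1 * 12)
m = 1.7 * exp(-1.2000)

0.5120 m


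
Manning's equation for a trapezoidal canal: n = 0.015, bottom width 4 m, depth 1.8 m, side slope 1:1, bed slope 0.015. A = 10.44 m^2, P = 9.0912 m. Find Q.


R = A/P = 10.44/9.0912 = 1.148363
Q = (1/0.015) * 10.44 * 1.148363^(2/3) * 0.015^0.5

93.4776 m^3/s


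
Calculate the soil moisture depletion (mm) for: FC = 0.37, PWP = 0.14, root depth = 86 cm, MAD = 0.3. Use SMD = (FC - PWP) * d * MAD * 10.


SMD = (FC - PWP) * d * MAD * 10
SMD = (0.37 - 0.14) * 86 * 0.3 * 10
SMD = 0.2300 * 86 * 0.3 * 10

59.3400 mm


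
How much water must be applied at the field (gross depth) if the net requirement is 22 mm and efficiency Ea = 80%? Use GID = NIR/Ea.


Ea = 80% = 0.8
GID = NIR / Ea = 22 / 0.8 = 27.5000 mm

27.5000 mm


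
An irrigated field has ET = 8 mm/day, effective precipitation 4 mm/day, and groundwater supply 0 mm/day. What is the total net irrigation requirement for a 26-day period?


Daily deficit = ET - Pe - GW = 8 - 4 - 0 = 4 mm/day
NIR = 4 * 26 = 104 mm

104.0000 mm


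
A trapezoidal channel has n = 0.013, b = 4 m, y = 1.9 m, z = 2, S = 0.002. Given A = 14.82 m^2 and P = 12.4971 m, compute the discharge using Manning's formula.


R = A/P = 14.82/12.4971 = 1.185875
Q = (1/0.013) * 14.82 * 1.185875^(2/3) * 0.002^0.5

57.1188 m^3/s


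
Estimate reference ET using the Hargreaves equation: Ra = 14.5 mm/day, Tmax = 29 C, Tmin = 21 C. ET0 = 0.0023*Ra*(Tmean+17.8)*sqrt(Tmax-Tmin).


Tmean = (Tmax + Tmin)/2 = (29 + 21)/2 = 25.0
ET0 = 0.0023 * 14.5 * (25.0 + 17.8) * sqrt(29 - 21)
ET0 = 0.0023 * 14.5 * 42.8 * 2.828427

4.0372 mm/day


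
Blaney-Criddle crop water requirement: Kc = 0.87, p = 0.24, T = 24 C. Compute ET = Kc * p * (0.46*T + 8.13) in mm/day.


ET = Kc * p * (0.46*T + 8.13)
ET = 0.87 * 0.24 * (0.46*24 + 8.13)
ET = 0.87 * 0.24 * 19.1700

4.0027 mm/day
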